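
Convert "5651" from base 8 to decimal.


Input: "5651" in base 8
Positional expansion:
  Digit '5' (value 5) x 8^3 = 2560
  Digit '6' (value 6) x 8^2 = 384
  Digit '5' (value 5) x 8^1 = 40
  Digit '1' (value 1) x 8^0 = 1
Sum = 2985

2985


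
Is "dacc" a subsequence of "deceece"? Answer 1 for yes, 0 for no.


Check if "dacc" is a subsequence of "deceece"
Greedy scan:
  Position 0 ('d'): matches sub[0] = 'd'
  Position 1 ('e'): no match needed
  Position 2 ('c'): no match needed
  Position 3 ('e'): no match needed
  Position 4 ('e'): no match needed
  Position 5 ('c'): no match needed
  Position 6 ('e'): no match needed
Only matched 1/4 characters => not a subsequence

0


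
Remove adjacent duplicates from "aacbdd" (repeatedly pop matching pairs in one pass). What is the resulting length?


Input: aacbdd
Stack-based adjacent duplicate removal:
  Read 'a': push. Stack: a
  Read 'a': matches stack top 'a' => pop. Stack: (empty)
  Read 'c': push. Stack: c
  Read 'b': push. Stack: cb
  Read 'd': push. Stack: cbd
  Read 'd': matches stack top 'd' => pop. Stack: cb
Final stack: "cb" (length 2)

2


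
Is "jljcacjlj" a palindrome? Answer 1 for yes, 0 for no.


Input: jljcacjlj
Reversed: jljcacjlj
  Compare pos 0 ('j') with pos 8 ('j'): match
  Compare pos 1 ('l') with pos 7 ('l'): match
  Compare pos 2 ('j') with pos 6 ('j'): match
  Compare pos 3 ('c') with pos 5 ('c'): match
Result: palindrome

1


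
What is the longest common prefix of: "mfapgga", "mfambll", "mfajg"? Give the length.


Words: mfapgga, mfambll, mfajg
  Position 0: all 'm' => match
  Position 1: all 'f' => match
  Position 2: all 'a' => match
  Position 3: ('p', 'm', 'j') => mismatch, stop
LCP = "mfa" (length 3)

3


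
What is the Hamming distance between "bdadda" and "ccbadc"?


Comparing "bdadda" and "ccbadc" position by position:
  Position 0: 'b' vs 'c' => differ
  Position 1: 'd' vs 'c' => differ
  Position 2: 'a' vs 'b' => differ
  Position 3: 'd' vs 'a' => differ
  Position 4: 'd' vs 'd' => same
  Position 5: 'a' vs 'c' => differ
Total differences (Hamming distance): 5

5


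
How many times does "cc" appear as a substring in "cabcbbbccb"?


Searching for "cc" in "cabcbbbccb"
Scanning each position:
  Position 0: "ca" => no
  Position 1: "ab" => no
  Position 2: "bc" => no
  Position 3: "cb" => no
  Position 4: "bb" => no
  Position 5: "bb" => no
  Position 6: "bc" => no
  Position 7: "cc" => MATCH
  Position 8: "cb" => no
Total occurrences: 1

1


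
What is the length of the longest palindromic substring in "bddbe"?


Input: "bddbe"
Checking substrings for palindromes:
  [0:4] "bddb" (len 4) => palindrome
  [1:3] "dd" (len 2) => palindrome
Longest palindromic substring: "bddb" with length 4

4


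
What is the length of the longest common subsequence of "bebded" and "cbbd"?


LCS of "bebded" and "cbbd"
DP table:
           c    b    b    d
      0    0    0    0    0
  b   0    0    1    1    1
  e   0    0    1    1    1
  b   0    0    1    2    2
  d   0    0    1    2    3
  e   0    0    1    2    3
  d   0    0    1    2    3
LCS length = dp[6][4] = 3

3


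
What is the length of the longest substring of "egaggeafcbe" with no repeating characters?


Input: "egaggeafcbe"
Sliding window (track last position of each char):
  Position 0 ('e'): window [0,0] length 1 -- new best
  Position 1 ('g'): window [0,1] length 2 -- new best
  Position 2 ('a'): window [0,2] length 3 -- new best
  Position 3 ('g'): repeat (last at 1), move window start to 2
  Position 3 ('g'): window [2,3] length 2
  Position 4 ('g'): repeat (last at 3), move window start to 4
  Position 4 ('g'): window [4,4] length 1
  Position 5 ('e'): window [4,5] length 2
  Position 6 ('a'): window [4,6] length 3
  Position 7 ('f'): window [4,7] length 4 -- new best
  Position 8 ('c'): window [4,8] length 5 -- new best
  Position 9 ('b'): window [4,9] length 6 -- new best
  Position 10 ('e'): repeat (last at 5), move window start to 6
  Position 10 ('e'): window [6,10] length 5
Longest substring with no repeats: "geafcb" with length 6

6


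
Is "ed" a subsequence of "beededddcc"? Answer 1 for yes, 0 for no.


Check if "ed" is a subsequence of "beededddcc"
Greedy scan:
  Position 0 ('b'): no match needed
  Position 1 ('e'): matches sub[0] = 'e'
  Position 2 ('e'): no match needed
  Position 3 ('d'): matches sub[1] = 'd'
  Position 4 ('e'): no match needed
  Position 5 ('d'): no match needed
  Position 6 ('d'): no match needed
  Position 7 ('d'): no match needed
  Position 8 ('c'): no match needed
  Position 9 ('c'): no match needed
All 2 characters matched => is a subsequence

1


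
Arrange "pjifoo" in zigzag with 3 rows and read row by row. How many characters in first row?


Zigzag "pjifoo" into 3 rows:
Placing characters:
  'p' => row 0
  'j' => row 1
  'i' => row 2
  'f' => row 1
  'o' => row 0
  'o' => row 1
Rows:
  Row 0: "po"
  Row 1: "jfo"
  Row 2: "i"
First row length: 2

2


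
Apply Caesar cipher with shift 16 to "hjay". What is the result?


Caesar cipher: shift "hjay" by 16
  'h' (pos 7) + 16 = pos 23 = 'x'
  'j' (pos 9) + 16 = pos 25 = 'z'
  'a' (pos 0) + 16 = pos 16 = 'q'
  'y' (pos 24) + 16 = pos 14 = 'o'
Result: xzqo

xzqo


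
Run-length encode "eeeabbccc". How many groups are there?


Input: eeeabbccc
Scanning for consecutive runs:
  Group 1: 'e' x 3 (positions 0-2)
  Group 2: 'a' x 1 (positions 3-3)
  Group 3: 'b' x 2 (positions 4-5)
  Group 4: 'c' x 3 (positions 6-8)
Total groups: 4

4


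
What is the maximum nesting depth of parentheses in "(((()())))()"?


Input: "(((()())))()"
Tracking depth:
  Position 0 '(': depth becomes 1
  Position 1 '(': depth becomes 2
  Position 2 '(': depth becomes 3
  Position 3 '(': depth becomes 4
  Position 4 ')': depth becomes 3
  Position 5 '(': depth becomes 4
  Position 6 ')': depth becomes 3
  Position 7 ')': depth becomes 2
  Position 8 ')': depth becomes 1
  Position 9 ')': depth becomes 0
  Position 10 '(': depth becomes 1
  Position 11 ')': depth becomes 0
Maximum depth reached: 4

4


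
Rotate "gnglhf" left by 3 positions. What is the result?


Input: "gnglhf", rotate left by 3
First 3 characters: "gng"
Remaining characters: "lhf"
Concatenate remaining + first: "lhf" + "gng" = "lhfgng"

lhfgng


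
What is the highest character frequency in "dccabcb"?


Input: dccabcb
Character counts:
  'a': 1
  'b': 2
  'c': 3
  'd': 1
Maximum frequency: 3

3


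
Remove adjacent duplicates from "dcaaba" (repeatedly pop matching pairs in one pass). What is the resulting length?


Input: dcaaba
Stack-based adjacent duplicate removal:
  Read 'd': push. Stack: d
  Read 'c': push. Stack: dc
  Read 'a': push. Stack: dca
  Read 'a': matches stack top 'a' => pop. Stack: dc
  Read 'b': push. Stack: dcb
  Read 'a': push. Stack: dcba
Final stack: "dcba" (length 4)

4


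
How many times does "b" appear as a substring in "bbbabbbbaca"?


Searching for "b" in "bbbabbbbaca"
Scanning each position:
  Position 0: "b" => MATCH
  Position 1: "b" => MATCH
  Position 2: "b" => MATCH
  Position 3: "a" => no
  Position 4: "b" => MATCH
  Position 5: "b" => MATCH
  Position 6: "b" => MATCH
  Position 7: "b" => MATCH
  Position 8: "a" => no
  Position 9: "c" => no
  Position 10: "a" => no
Total occurrences: 7

7


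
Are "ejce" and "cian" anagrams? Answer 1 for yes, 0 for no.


Strings: "ejce", "cian"
Sorted first:  ceej
Sorted second: acin
Differ at position 0: 'c' vs 'a' => not anagrams

0


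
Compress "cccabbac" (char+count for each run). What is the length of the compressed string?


Input: cccabbac
Runs:
  'c' x 3 => "c3"
  'a' x 1 => "a1"
  'b' x 2 => "b2"
  'a' x 1 => "a1"
  'c' x 1 => "c1"
Compressed: "c3a1b2a1c1"
Compressed length: 10

10


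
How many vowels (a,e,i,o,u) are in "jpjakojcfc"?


Input: jpjakojcfc
Checking each character:
  'j' at position 0: consonant
  'p' at position 1: consonant
  'j' at position 2: consonant
  'a' at position 3: vowel (running total: 1)
  'k' at position 4: consonant
  'o' at position 5: vowel (running total: 2)
  'j' at position 6: consonant
  'c' at position 7: consonant
  'f' at position 8: consonant
  'c' at position 9: consonant
Total vowels: 2

2


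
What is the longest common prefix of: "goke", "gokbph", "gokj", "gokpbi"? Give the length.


Words: goke, gokbph, gokj, gokpbi
  Position 0: all 'g' => match
  Position 1: all 'o' => match
  Position 2: all 'k' => match
  Position 3: ('e', 'b', 'j', 'p') => mismatch, stop
LCP = "gok" (length 3)

3


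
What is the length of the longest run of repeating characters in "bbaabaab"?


Input: "bbaabaab"
Scanning for longest run:
  Position 1 ('b'): continues run of 'b', length=2
  Position 2 ('a'): new char, reset run to 1
  Position 3 ('a'): continues run of 'a', length=2
  Position 4 ('b'): new char, reset run to 1
  Position 5 ('a'): new char, reset run to 1
  Position 6 ('a'): continues run of 'a', length=2
  Position 7 ('b'): new char, reset run to 1
Longest run: 'b' with length 2

2


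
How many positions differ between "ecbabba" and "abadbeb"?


Comparing "ecbabba" and "abadbeb" position by position:
  Position 0: 'e' vs 'a' => DIFFER
  Position 1: 'c' vs 'b' => DIFFER
  Position 2: 'b' vs 'a' => DIFFER
  Position 3: 'a' vs 'd' => DIFFER
  Position 4: 'b' vs 'b' => same
  Position 5: 'b' vs 'e' => DIFFER
  Position 6: 'a' vs 'b' => DIFFER
Positions that differ: 6

6


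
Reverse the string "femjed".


Input: femjed
Reading characters right to left:
  Position 5: 'd'
  Position 4: 'e'
  Position 3: 'j'
  Position 2: 'm'
  Position 1: 'e'
  Position 0: 'f'
Reversed: dejmef

dejmef


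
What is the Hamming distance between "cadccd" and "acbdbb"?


Comparing "cadccd" and "acbdbb" position by position:
  Position 0: 'c' vs 'a' => differ
  Position 1: 'a' vs 'c' => differ
  Position 2: 'd' vs 'b' => differ
  Position 3: 'c' vs 'd' => differ
  Position 4: 'c' vs 'b' => differ
  Position 5: 'd' vs 'b' => differ
Total differences (Hamming distance): 6

6


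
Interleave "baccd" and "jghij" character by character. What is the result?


Interleaving "baccd" and "jghij":
  Position 0: 'b' from first, 'j' from second => "bj"
  Position 1: 'a' from first, 'g' from second => "ag"
  Position 2: 'c' from first, 'h' from second => "ch"
  Position 3: 'c' from first, 'i' from second => "ci"
  Position 4: 'd' from first, 'j' from second => "dj"
Result: bjagchcidj

bjagchcidj


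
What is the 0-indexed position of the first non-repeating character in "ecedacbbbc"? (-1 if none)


Input: ecedacbbbc
Character frequencies:
  'a': 1
  'b': 3
  'c': 3
  'd': 1
  'e': 2
Scanning left to right for freq == 1:
  Position 0 ('e'): freq=2, skip
  Position 1 ('c'): freq=3, skip
  Position 2 ('e'): freq=2, skip
  Position 3 ('d'): unique! => answer = 3

3


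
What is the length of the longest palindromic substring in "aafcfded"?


Input: "aafcfded"
Checking substrings for palindromes:
  [2:5] "fcf" (len 3) => palindrome
  [5:8] "ded" (len 3) => palindrome
  [0:2] "aa" (len 2) => palindrome
Longest palindromic substring: "fcf" with length 3

3


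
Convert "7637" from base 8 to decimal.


Input: "7637" in base 8
Positional expansion:
  Digit '7' (value 7) x 8^3 = 3584
  Digit '6' (value 6) x 8^2 = 384
  Digit '3' (value 3) x 8^1 = 24
  Digit '7' (value 7) x 8^0 = 7
Sum = 3999

3999


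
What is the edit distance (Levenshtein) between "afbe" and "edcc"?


Computing edit distance: "afbe" -> "edcc"
DP table:
           e    d    c    c
      0    1    2    3    4
  a   1    1    2    3    4
  f   2    2    2    3    4
  b   3    3    3    3    4
  e   4    3    4    4    4
Edit distance = dp[4][4] = 4

4


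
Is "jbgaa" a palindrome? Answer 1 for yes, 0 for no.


Input: jbgaa
Reversed: aagbj
  Compare pos 0 ('j') with pos 4 ('a'): MISMATCH
  Compare pos 1 ('b') with pos 3 ('a'): MISMATCH
Result: not a palindrome

0


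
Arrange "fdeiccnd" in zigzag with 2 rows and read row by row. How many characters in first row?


Zigzag "fdeiccnd" into 2 rows:
Placing characters:
  'f' => row 0
  'd' => row 1
  'e' => row 0
  'i' => row 1
  'c' => row 0
  'c' => row 1
  'n' => row 0
  'd' => row 1
Rows:
  Row 0: "fecn"
  Row 1: "dicd"
First row length: 4

4


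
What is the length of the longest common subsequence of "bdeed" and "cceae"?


LCS of "bdeed" and "cceae"
DP table:
           c    c    e    a    e
      0    0    0    0    0    0
  b   0    0    0    0    0    0
  d   0    0    0    0    0    0
  e   0    0    0    1    1    1
  e   0    0    0    1    1    2
  d   0    0    0    1    1    2
LCS length = dp[5][5] = 2

2


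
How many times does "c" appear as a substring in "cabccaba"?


Searching for "c" in "cabccaba"
Scanning each position:
  Position 0: "c" => MATCH
  Position 1: "a" => no
  Position 2: "b" => no
  Position 3: "c" => MATCH
  Position 4: "c" => MATCH
  Position 5: "a" => no
  Position 6: "b" => no
  Position 7: "a" => no
Total occurrences: 3

3


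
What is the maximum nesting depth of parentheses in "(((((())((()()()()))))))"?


Input: "(((((())((()()()()))))))"
Tracking depth:
  Position 0 '(': depth becomes 1
  Position 1 '(': depth becomes 2
  Position 2 '(': depth becomes 3
  Position 3 '(': depth becomes 4
  Position 4 '(': depth becomes 5
  Position 5 '(': depth becomes 6
  Position 6 ')': depth becomes 5
  Position 7 ')': depth becomes 4
  Position 8 '(': depth becomes 5
  Position 9 '(': depth becomes 6
  Position 10 '(': depth becomes 7
  Position 11 ')': depth becomes 6
  Position 12 '(': depth becomes 7
  Position 13 ')': depth becomes 6
  Position 14 '(': depth becomes 7
  Position 15 ')': depth becomes 6
  Position 16 '(': depth becomes 7
  Position 17 ')': depth becomes 6
  Position 18 ')': depth becomes 5
  Position 19 ')': depth becomes 4
  Position 20 ')': depth becomes 3
  Position 21 ')': depth becomes 2
  Position 22 ')': depth becomes 1
  Position 23 ')': depth becomes 0
Maximum depth reached: 7

7


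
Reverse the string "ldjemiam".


Input: ldjemiam
Reading characters right to left:
  Position 7: 'm'
  Position 6: 'a'
  Position 5: 'i'
  Position 4: 'm'
  Position 3: 'e'
  Position 2: 'j'
  Position 1: 'd'
  Position 0: 'l'
Reversed: maimejdl

maimejdl


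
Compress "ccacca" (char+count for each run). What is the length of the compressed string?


Input: ccacca
Runs:
  'c' x 2 => "c2"
  'a' x 1 => "a1"
  'c' x 2 => "c2"
  'a' x 1 => "a1"
Compressed: "c2a1c2a1"
Compressed length: 8

8


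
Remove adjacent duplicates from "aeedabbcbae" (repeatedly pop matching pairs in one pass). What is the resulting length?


Input: aeedabbcbae
Stack-based adjacent duplicate removal:
  Read 'a': push. Stack: a
  Read 'e': push. Stack: ae
  Read 'e': matches stack top 'e' => pop. Stack: a
  Read 'd': push. Stack: ad
  Read 'a': push. Stack: ada
  Read 'b': push. Stack: adab
  Read 'b': matches stack top 'b' => pop. Stack: ada
  Read 'c': push. Stack: adac
  Read 'b': push. Stack: adacb
  Read 'a': push. Stack: adacba
  Read 'e': push. Stack: adacbae
Final stack: "adacbae" (length 7)

7


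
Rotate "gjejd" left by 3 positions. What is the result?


Input: "gjejd", rotate left by 3
First 3 characters: "gje"
Remaining characters: "jd"
Concatenate remaining + first: "jd" + "gje" = "jdgje"

jdgje


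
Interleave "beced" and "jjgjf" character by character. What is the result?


Interleaving "beced" and "jjgjf":
  Position 0: 'b' from first, 'j' from second => "bj"
  Position 1: 'e' from first, 'j' from second => "ej"
  Position 2: 'c' from first, 'g' from second => "cg"
  Position 3: 'e' from first, 'j' from second => "ej"
  Position 4: 'd' from first, 'f' from second => "df"
Result: bjejcgejdf

bjejcgejdf


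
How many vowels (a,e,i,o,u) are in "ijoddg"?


Input: ijoddg
Checking each character:
  'i' at position 0: vowel (running total: 1)
  'j' at position 1: consonant
  'o' at position 2: vowel (running total: 2)
  'd' at position 3: consonant
  'd' at position 4: consonant
  'g' at position 5: consonant
Total vowels: 2

2


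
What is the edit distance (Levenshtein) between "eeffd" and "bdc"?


Computing edit distance: "eeffd" -> "bdc"
DP table:
           b    d    c
      0    1    2    3
  e   1    1    2    3
  e   2    2    2    3
  f   3    3    3    3
  f   4    4    4    4
  d   5    5    4    5
Edit distance = dp[5][3] = 5

5


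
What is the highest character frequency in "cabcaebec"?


Input: cabcaebec
Character counts:
  'a': 2
  'b': 2
  'c': 3
  'e': 2
Maximum frequency: 3

3


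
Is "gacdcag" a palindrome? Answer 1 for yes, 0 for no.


Input: gacdcag
Reversed: gacdcag
  Compare pos 0 ('g') with pos 6 ('g'): match
  Compare pos 1 ('a') with pos 5 ('a'): match
  Compare pos 2 ('c') with pos 4 ('c'): match
Result: palindrome

1


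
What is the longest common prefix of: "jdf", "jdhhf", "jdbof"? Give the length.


Words: jdf, jdhhf, jdbof
  Position 0: all 'j' => match
  Position 1: all 'd' => match
  Position 2: ('f', 'h', 'b') => mismatch, stop
LCP = "jd" (length 2)

2


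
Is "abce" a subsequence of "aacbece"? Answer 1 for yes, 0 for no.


Check if "abce" is a subsequence of "aacbece"
Greedy scan:
  Position 0 ('a'): matches sub[0] = 'a'
  Position 1 ('a'): no match needed
  Position 2 ('c'): no match needed
  Position 3 ('b'): matches sub[1] = 'b'
  Position 4 ('e'): no match needed
  Position 5 ('c'): matches sub[2] = 'c'
  Position 6 ('e'): matches sub[3] = 'e'
All 4 characters matched => is a subsequence

1


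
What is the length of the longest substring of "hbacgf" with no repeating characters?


Input: "hbacgf"
Sliding window (track last position of each char):
  Position 0 ('h'): window [0,0] length 1 -- new best
  Position 1 ('b'): window [0,1] length 2 -- new best
  Position 2 ('a'): window [0,2] length 3 -- new best
  Position 3 ('c'): window [0,3] length 4 -- new best
  Position 4 ('g'): window [0,4] length 5 -- new best
  Position 5 ('f'): window [0,5] length 6 -- new best
Longest substring with no repeats: "hbacgf" with length 6

6


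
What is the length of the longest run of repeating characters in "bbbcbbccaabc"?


Input: "bbbcbbccaabc"
Scanning for longest run:
  Position 1 ('b'): continues run of 'b', length=2
  Position 2 ('b'): continues run of 'b', length=3
  Position 3 ('c'): new char, reset run to 1
  Position 4 ('b'): new char, reset run to 1
  Position 5 ('b'): continues run of 'b', length=2
  Position 6 ('c'): new char, reset run to 1
  Position 7 ('c'): continues run of 'c', length=2
  Position 8 ('a'): new char, reset run to 1
  Position 9 ('a'): continues run of 'a', length=2
  Position 10 ('b'): new char, reset run to 1
  Position 11 ('c'): new char, reset run to 1
Longest run: 'b' with length 3

3


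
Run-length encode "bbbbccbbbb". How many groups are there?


Input: bbbbccbbbb
Scanning for consecutive runs:
  Group 1: 'b' x 4 (positions 0-3)
  Group 2: 'c' x 2 (positions 4-5)
  Group 3: 'b' x 4 (positions 6-9)
Total groups: 3

3


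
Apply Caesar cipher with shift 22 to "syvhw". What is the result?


Caesar cipher: shift "syvhw" by 22
  's' (pos 18) + 22 = pos 14 = 'o'
  'y' (pos 24) + 22 = pos 20 = 'u'
  'v' (pos 21) + 22 = pos 17 = 'r'
  'h' (pos 7) + 22 = pos 3 = 'd'
  'w' (pos 22) + 22 = pos 18 = 's'
Result: ourds

ourds


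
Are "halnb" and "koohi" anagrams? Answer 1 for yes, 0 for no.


Strings: "halnb", "koohi"
Sorted first:  abhln
Sorted second: hikoo
Differ at position 0: 'a' vs 'h' => not anagrams

0


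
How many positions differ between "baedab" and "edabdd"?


Comparing "baedab" and "edabdd" position by position:
  Position 0: 'b' vs 'e' => DIFFER
  Position 1: 'a' vs 'd' => DIFFER
  Position 2: 'e' vs 'a' => DIFFER
  Position 3: 'd' vs 'b' => DIFFER
  Position 4: 'a' vs 'd' => DIFFER
  Position 5: 'b' vs 'd' => DIFFER
Positions that differ: 6

6


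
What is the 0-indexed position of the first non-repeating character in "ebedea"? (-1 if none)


Input: ebedea
Character frequencies:
  'a': 1
  'b': 1
  'd': 1
  'e': 3
Scanning left to right for freq == 1:
  Position 0 ('e'): freq=3, skip
  Position 1 ('b'): unique! => answer = 1

1


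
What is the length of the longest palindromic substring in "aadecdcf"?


Input: "aadecdcf"
Checking substrings for palindromes:
  [4:7] "cdc" (len 3) => palindrome
  [0:2] "aa" (len 2) => palindrome
Longest palindromic substring: "cdc" with length 3

3


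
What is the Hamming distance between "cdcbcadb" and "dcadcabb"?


Comparing "cdcbcadb" and "dcadcabb" position by position:
  Position 0: 'c' vs 'd' => differ
  Position 1: 'd' vs 'c' => differ
  Position 2: 'c' vs 'a' => differ
  Position 3: 'b' vs 'd' => differ
  Position 4: 'c' vs 'c' => same
  Position 5: 'a' vs 'a' => same
  Position 6: 'd' vs 'b' => differ
  Position 7: 'b' vs 'b' => same
Total differences (Hamming distance): 5

5


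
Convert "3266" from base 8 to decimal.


Input: "3266" in base 8
Positional expansion:
  Digit '3' (value 3) x 8^3 = 1536
  Digit '2' (value 2) x 8^2 = 128
  Digit '6' (value 6) x 8^1 = 48
  Digit '6' (value 6) x 8^0 = 6
Sum = 1718

1718


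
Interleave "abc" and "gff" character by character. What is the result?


Interleaving "abc" and "gff":
  Position 0: 'a' from first, 'g' from second => "ag"
  Position 1: 'b' from first, 'f' from second => "bf"
  Position 2: 'c' from first, 'f' from second => "cf"
Result: agbfcf

agbfcf


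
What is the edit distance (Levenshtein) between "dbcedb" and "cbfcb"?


Computing edit distance: "dbcedb" -> "cbfcb"
DP table:
           c    b    f    c    b
      0    1    2    3    4    5
  d   1    1    2    3    4    5
  b   2    2    1    2    3    4
  c   3    2    2    2    2    3
  e   4    3    3    3    3    3
  d   5    4    4    4    4    4
  b   6    5    4    5    5    4
Edit distance = dp[6][5] = 4

4


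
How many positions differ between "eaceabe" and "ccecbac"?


Comparing "eaceabe" and "ccecbac" position by position:
  Position 0: 'e' vs 'c' => DIFFER
  Position 1: 'a' vs 'c' => DIFFER
  Position 2: 'c' vs 'e' => DIFFER
  Position 3: 'e' vs 'c' => DIFFER
  Position 4: 'a' vs 'b' => DIFFER
  Position 5: 'b' vs 'a' => DIFFER
  Position 6: 'e' vs 'c' => DIFFER
Positions that differ: 7

7


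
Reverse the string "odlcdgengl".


Input: odlcdgengl
Reading characters right to left:
  Position 9: 'l'
  Position 8: 'g'
  Position 7: 'n'
  Position 6: 'e'
  Position 5: 'g'
  Position 4: 'd'
  Position 3: 'c'
  Position 2: 'l'
  Position 1: 'd'
  Position 0: 'o'
Reversed: lgnegdcldo

lgnegdcldo


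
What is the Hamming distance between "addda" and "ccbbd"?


Comparing "addda" and "ccbbd" position by position:
  Position 0: 'a' vs 'c' => differ
  Position 1: 'd' vs 'c' => differ
  Position 2: 'd' vs 'b' => differ
  Position 3: 'd' vs 'b' => differ
  Position 4: 'a' vs 'd' => differ
Total differences (Hamming distance): 5

5


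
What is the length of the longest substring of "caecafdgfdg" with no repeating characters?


Input: "caecafdgfdg"
Sliding window (track last position of each char):
  Position 0 ('c'): window [0,0] length 1 -- new best
  Position 1 ('a'): window [0,1] length 2 -- new best
  Position 2 ('e'): window [0,2] length 3 -- new best
  Position 3 ('c'): repeat (last at 0), move window start to 1
  Position 3 ('c'): window [1,3] length 3
  Position 4 ('a'): repeat (last at 1), move window start to 2
  Position 4 ('a'): window [2,4] length 3
  Position 5 ('f'): window [2,5] length 4 -- new best
  Position 6 ('d'): window [2,6] length 5 -- new best
  Position 7 ('g'): window [2,7] length 6 -- new best
  Position 8 ('f'): repeat (last at 5), move window start to 6
  Position 8 ('f'): window [6,8] length 3
  Position 9 ('d'): repeat (last at 6), move window start to 7
  Position 9 ('d'): window [7,9] length 3
  Position 10 ('g'): repeat (last at 7), move window start to 8
  Position 10 ('g'): window [8,10] length 3
Longest substring with no repeats: "ecafdg" with length 6

6


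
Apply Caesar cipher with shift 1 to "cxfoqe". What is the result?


Caesar cipher: shift "cxfoqe" by 1
  'c' (pos 2) + 1 = pos 3 = 'd'
  'x' (pos 23) + 1 = pos 24 = 'y'
  'f' (pos 5) + 1 = pos 6 = 'g'
  'o' (pos 14) + 1 = pos 15 = 'p'
  'q' (pos 16) + 1 = pos 17 = 'r'
  'e' (pos 4) + 1 = pos 5 = 'f'
Result: dygprf

dygprf


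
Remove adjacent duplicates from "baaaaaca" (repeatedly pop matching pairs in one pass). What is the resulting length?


Input: baaaaaca
Stack-based adjacent duplicate removal:
  Read 'b': push. Stack: b
  Read 'a': push. Stack: ba
  Read 'a': matches stack top 'a' => pop. Stack: b
  Read 'a': push. Stack: ba
  Read 'a': matches stack top 'a' => pop. Stack: b
  Read 'a': push. Stack: ba
  Read 'c': push. Stack: bac
  Read 'a': push. Stack: baca
Final stack: "baca" (length 4)

4


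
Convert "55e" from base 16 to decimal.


Input: "55e" in base 16
Positional expansion:
  Digit '5' (value 5) x 16^2 = 1280
  Digit '5' (value 5) x 16^1 = 80
  Digit 'e' (value 14) x 16^0 = 14
Sum = 1374

1374


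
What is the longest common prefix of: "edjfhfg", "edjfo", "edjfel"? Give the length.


Words: edjfhfg, edjfo, edjfel
  Position 0: all 'e' => match
  Position 1: all 'd' => match
  Position 2: all 'j' => match
  Position 3: all 'f' => match
  Position 4: ('h', 'o', 'e') => mismatch, stop
LCP = "edjf" (length 4)

4


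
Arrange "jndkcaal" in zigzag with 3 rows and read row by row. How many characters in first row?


Zigzag "jndkcaal" into 3 rows:
Placing characters:
  'j' => row 0
  'n' => row 1
  'd' => row 2
  'k' => row 1
  'c' => row 0
  'a' => row 1
  'a' => row 2
  'l' => row 1
Rows:
  Row 0: "jc"
  Row 1: "nkal"
  Row 2: "da"
First row length: 2

2


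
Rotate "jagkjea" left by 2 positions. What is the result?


Input: "jagkjea", rotate left by 2
First 2 characters: "ja"
Remaining characters: "gkjea"
Concatenate remaining + first: "gkjea" + "ja" = "gkjeaja"

gkjeaja


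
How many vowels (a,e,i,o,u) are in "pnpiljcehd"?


Input: pnpiljcehd
Checking each character:
  'p' at position 0: consonant
  'n' at position 1: consonant
  'p' at position 2: consonant
  'i' at position 3: vowel (running total: 1)
  'l' at position 4: consonant
  'j' at position 5: consonant
  'c' at position 6: consonant
  'e' at position 7: vowel (running total: 2)
  'h' at position 8: consonant
  'd' at position 9: consonant
Total vowels: 2

2


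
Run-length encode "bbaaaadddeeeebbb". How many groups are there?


Input: bbaaaadddeeeebbb
Scanning for consecutive runs:
  Group 1: 'b' x 2 (positions 0-1)
  Group 2: 'a' x 4 (positions 2-5)
  Group 3: 'd' x 3 (positions 6-8)
  Group 4: 'e' x 4 (positions 9-12)
  Group 5: 'b' x 3 (positions 13-15)
Total groups: 5

5


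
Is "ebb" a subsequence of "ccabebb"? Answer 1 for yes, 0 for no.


Check if "ebb" is a subsequence of "ccabebb"
Greedy scan:
  Position 0 ('c'): no match needed
  Position 1 ('c'): no match needed
  Position 2 ('a'): no match needed
  Position 3 ('b'): no match needed
  Position 4 ('e'): matches sub[0] = 'e'
  Position 5 ('b'): matches sub[1] = 'b'
  Position 6 ('b'): matches sub[2] = 'b'
All 3 characters matched => is a subsequence

1


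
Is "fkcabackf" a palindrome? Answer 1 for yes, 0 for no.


Input: fkcabackf
Reversed: fkcabackf
  Compare pos 0 ('f') with pos 8 ('f'): match
  Compare pos 1 ('k') with pos 7 ('k'): match
  Compare pos 2 ('c') with pos 6 ('c'): match
  Compare pos 3 ('a') with pos 5 ('a'): match
Result: palindrome

1


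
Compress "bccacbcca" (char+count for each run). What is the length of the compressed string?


Input: bccacbcca
Runs:
  'b' x 1 => "b1"
  'c' x 2 => "c2"
  'a' x 1 => "a1"
  'c' x 1 => "c1"
  'b' x 1 => "b1"
  'c' x 2 => "c2"
  'a' x 1 => "a1"
Compressed: "b1c2a1c1b1c2a1"
Compressed length: 14

14


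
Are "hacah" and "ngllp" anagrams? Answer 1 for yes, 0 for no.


Strings: "hacah", "ngllp"
Sorted first:  aachh
Sorted second: gllnp
Differ at position 0: 'a' vs 'g' => not anagrams

0


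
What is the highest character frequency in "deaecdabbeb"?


Input: deaecdabbeb
Character counts:
  'a': 2
  'b': 3
  'c': 1
  'd': 2
  'e': 3
Maximum frequency: 3

3


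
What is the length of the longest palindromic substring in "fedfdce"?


Input: "fedfdce"
Checking substrings for palindromes:
  [2:5] "dfd" (len 3) => palindrome
Longest palindromic substring: "dfd" with length 3

3


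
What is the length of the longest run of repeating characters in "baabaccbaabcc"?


Input: "baabaccbaabcc"
Scanning for longest run:
  Position 1 ('a'): new char, reset run to 1
  Position 2 ('a'): continues run of 'a', length=2
  Position 3 ('b'): new char, reset run to 1
  Position 4 ('a'): new char, reset run to 1
  Position 5 ('c'): new char, reset run to 1
  Position 6 ('c'): continues run of 'c', length=2
  Position 7 ('b'): new char, reset run to 1
  Position 8 ('a'): new char, reset run to 1
  Position 9 ('a'): continues run of 'a', length=2
  Position 10 ('b'): new char, reset run to 1
  Position 11 ('c'): new char, reset run to 1
  Position 12 ('c'): continues run of 'c', length=2
Longest run: 'a' with length 2

2


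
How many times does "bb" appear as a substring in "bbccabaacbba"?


Searching for "bb" in "bbccabaacbba"
Scanning each position:
  Position 0: "bb" => MATCH
  Position 1: "bc" => no
  Position 2: "cc" => no
  Position 3: "ca" => no
  Position 4: "ab" => no
  Position 5: "ba" => no
  Position 6: "aa" => no
  Position 7: "ac" => no
  Position 8: "cb" => no
  Position 9: "bb" => MATCH
  Position 10: "ba" => no
Total occurrences: 2

2


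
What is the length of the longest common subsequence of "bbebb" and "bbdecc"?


LCS of "bbebb" and "bbdecc"
DP table:
           b    b    d    e    c    c
      0    0    0    0    0    0    0
  b   0    1    1    1    1    1    1
  b   0    1    2    2    2    2    2
  e   0    1    2    2    3    3    3
  b   0    1    2    2    3    3    3
  b   0    1    2    2    3    3    3
LCS length = dp[5][6] = 3

3


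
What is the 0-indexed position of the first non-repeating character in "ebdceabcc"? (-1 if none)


Input: ebdceabcc
Character frequencies:
  'a': 1
  'b': 2
  'c': 3
  'd': 1
  'e': 2
Scanning left to right for freq == 1:
  Position 0 ('e'): freq=2, skip
  Position 1 ('b'): freq=2, skip
  Position 2 ('d'): unique! => answer = 2

2


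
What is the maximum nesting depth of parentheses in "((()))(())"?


Input: "((()))(())"
Tracking depth:
  Position 0 '(': depth becomes 1
  Position 1 '(': depth becomes 2
  Position 2 '(': depth becomes 3
  Position 3 ')': depth becomes 2
  Position 4 ')': depth becomes 1
  Position 5 ')': depth becomes 0
  Position 6 '(': depth becomes 1
  Position 7 '(': depth becomes 2
  Position 8 ')': depth becomes 1
  Position 9 ')': depth becomes 0
Maximum depth reached: 3

3


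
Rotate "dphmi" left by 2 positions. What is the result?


Input: "dphmi", rotate left by 2
First 2 characters: "dp"
Remaining characters: "hmi"
Concatenate remaining + first: "hmi" + "dp" = "hmidp"

hmidp


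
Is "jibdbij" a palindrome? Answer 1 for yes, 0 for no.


Input: jibdbij
Reversed: jibdbij
  Compare pos 0 ('j') with pos 6 ('j'): match
  Compare pos 1 ('i') with pos 5 ('i'): match
  Compare pos 2 ('b') with pos 4 ('b'): match
Result: palindrome

1


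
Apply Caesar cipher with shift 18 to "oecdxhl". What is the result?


Caesar cipher: shift "oecdxhl" by 18
  'o' (pos 14) + 18 = pos 6 = 'g'
  'e' (pos 4) + 18 = pos 22 = 'w'
  'c' (pos 2) + 18 = pos 20 = 'u'
  'd' (pos 3) + 18 = pos 21 = 'v'
  'x' (pos 23) + 18 = pos 15 = 'p'
  'h' (pos 7) + 18 = pos 25 = 'z'
  'l' (pos 11) + 18 = pos 3 = 'd'
Result: gwuvpzd

gwuvpzd


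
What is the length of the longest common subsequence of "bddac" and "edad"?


LCS of "bddac" and "edad"
DP table:
           e    d    a    d
      0    0    0    0    0
  b   0    0    0    0    0
  d   0    0    1    1    1
  d   0    0    1    1    2
  a   0    0    1    2    2
  c   0    0    1    2    2
LCS length = dp[5][4] = 2

2


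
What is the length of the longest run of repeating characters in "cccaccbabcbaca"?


Input: "cccaccbabcbaca"
Scanning for longest run:
  Position 1 ('c'): continues run of 'c', length=2
  Position 2 ('c'): continues run of 'c', length=3
  Position 3 ('a'): new char, reset run to 1
  Position 4 ('c'): new char, reset run to 1
  Position 5 ('c'): continues run of 'c', length=2
  Position 6 ('b'): new char, reset run to 1
  Position 7 ('a'): new char, reset run to 1
  Position 8 ('b'): new char, reset run to 1
  Position 9 ('c'): new char, reset run to 1
  Position 10 ('b'): new char, reset run to 1
  Position 11 ('a'): new char, reset run to 1
  Position 12 ('c'): new char, reset run to 1
  Position 13 ('a'): new char, reset run to 1
Longest run: 'c' with length 3

3


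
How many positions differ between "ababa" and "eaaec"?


Comparing "ababa" and "eaaec" position by position:
  Position 0: 'a' vs 'e' => DIFFER
  Position 1: 'b' vs 'a' => DIFFER
  Position 2: 'a' vs 'a' => same
  Position 3: 'b' vs 'e' => DIFFER
  Position 4: 'a' vs 'c' => DIFFER
Positions that differ: 4

4


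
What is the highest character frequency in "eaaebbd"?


Input: eaaebbd
Character counts:
  'a': 2
  'b': 2
  'd': 1
  'e': 2
Maximum frequency: 2

2


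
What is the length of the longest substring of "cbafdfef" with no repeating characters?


Input: "cbafdfef"
Sliding window (track last position of each char):
  Position 0 ('c'): window [0,0] length 1 -- new best
  Position 1 ('b'): window [0,1] length 2 -- new best
  Position 2 ('a'): window [0,2] length 3 -- new best
  Position 3 ('f'): window [0,3] length 4 -- new best
  Position 4 ('d'): window [0,4] length 5 -- new best
  Position 5 ('f'): repeat (last at 3), move window start to 4
  Position 5 ('f'): window [4,5] length 2
  Position 6 ('e'): window [4,6] length 3
  Position 7 ('f'): repeat (last at 5), move window start to 6
  Position 7 ('f'): window [6,7] length 2
Longest substring with no repeats: "cbafd" with length 5

5


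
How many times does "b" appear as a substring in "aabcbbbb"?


Searching for "b" in "aabcbbbb"
Scanning each position:
  Position 0: "a" => no
  Position 1: "a" => no
  Position 2: "b" => MATCH
  Position 3: "c" => no
  Position 4: "b" => MATCH
  Position 5: "b" => MATCH
  Position 6: "b" => MATCH
  Position 7: "b" => MATCH
Total occurrences: 5

5


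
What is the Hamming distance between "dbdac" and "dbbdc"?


Comparing "dbdac" and "dbbdc" position by position:
  Position 0: 'd' vs 'd' => same
  Position 1: 'b' vs 'b' => same
  Position 2: 'd' vs 'b' => differ
  Position 3: 'a' vs 'd' => differ
  Position 4: 'c' vs 'c' => same
Total differences (Hamming distance): 2

2


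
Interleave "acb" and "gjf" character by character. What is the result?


Interleaving "acb" and "gjf":
  Position 0: 'a' from first, 'g' from second => "ag"
  Position 1: 'c' from first, 'j' from second => "cj"
  Position 2: 'b' from first, 'f' from second => "bf"
Result: agcjbf

agcjbf


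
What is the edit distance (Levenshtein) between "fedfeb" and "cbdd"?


Computing edit distance: "fedfeb" -> "cbdd"
DP table:
           c    b    d    d
      0    1    2    3    4
  f   1    1    2    3    4
  e   2    2    2    3    4
  d   3    3    3    2    3
  f   4    4    4    3    3
  e   5    5    5    4    4
  b   6    6    5    5    5
Edit distance = dp[6][4] = 5

5


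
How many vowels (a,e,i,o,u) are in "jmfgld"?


Input: jmfgld
Checking each character:
  'j' at position 0: consonant
  'm' at position 1: consonant
  'f' at position 2: consonant
  'g' at position 3: consonant
  'l' at position 4: consonant
  'd' at position 5: consonant
Total vowels: 0

0


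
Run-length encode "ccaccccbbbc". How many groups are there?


Input: ccaccccbbbc
Scanning for consecutive runs:
  Group 1: 'c' x 2 (positions 0-1)
  Group 2: 'a' x 1 (positions 2-2)
  Group 3: 'c' x 4 (positions 3-6)
  Group 4: 'b' x 3 (positions 7-9)
  Group 5: 'c' x 1 (positions 10-10)
Total groups: 5

5


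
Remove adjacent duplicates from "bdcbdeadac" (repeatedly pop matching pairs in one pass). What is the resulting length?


Input: bdcbdeadac
Stack-based adjacent duplicate removal:
  Read 'b': push. Stack: b
  Read 'd': push. Stack: bd
  Read 'c': push. Stack: bdc
  Read 'b': push. Stack: bdcb
  Read 'd': push. Stack: bdcbd
  Read 'e': push. Stack: bdcbde
  Read 'a': push. Stack: bdcbdea
  Read 'd': push. Stack: bdcbdead
  Read 'a': push. Stack: bdcbdeada
  Read 'c': push. Stack: bdcbdeadac
Final stack: "bdcbdeadac" (length 10)

10


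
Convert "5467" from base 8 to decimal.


Input: "5467" in base 8
Positional expansion:
  Digit '5' (value 5) x 8^3 = 2560
  Digit '4' (value 4) x 8^2 = 256
  Digit '6' (value 6) x 8^1 = 48
  Digit '7' (value 7) x 8^0 = 7
Sum = 2871

2871


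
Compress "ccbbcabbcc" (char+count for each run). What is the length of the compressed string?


Input: ccbbcabbcc
Runs:
  'c' x 2 => "c2"
  'b' x 2 => "b2"
  'c' x 1 => "c1"
  'a' x 1 => "a1"
  'b' x 2 => "b2"
  'c' x 2 => "c2"
Compressed: "c2b2c1a1b2c2"
Compressed length: 12

12


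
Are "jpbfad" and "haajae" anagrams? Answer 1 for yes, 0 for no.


Strings: "jpbfad", "haajae"
Sorted first:  abdfjp
Sorted second: aaaehj
Differ at position 1: 'b' vs 'a' => not anagrams

0


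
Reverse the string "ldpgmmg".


Input: ldpgmmg
Reading characters right to left:
  Position 6: 'g'
  Position 5: 'm'
  Position 4: 'm'
  Position 3: 'g'
  Position 2: 'p'
  Position 1: 'd'
  Position 0: 'l'
Reversed: gmmgpdl

gmmgpdl


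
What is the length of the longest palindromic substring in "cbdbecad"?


Input: "cbdbecad"
Checking substrings for palindromes:
  [1:4] "bdb" (len 3) => palindrome
Longest palindromic substring: "bdb" with length 3

3


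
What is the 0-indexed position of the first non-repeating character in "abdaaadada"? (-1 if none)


Input: abdaaadada
Character frequencies:
  'a': 6
  'b': 1
  'd': 3
Scanning left to right for freq == 1:
  Position 0 ('a'): freq=6, skip
  Position 1 ('b'): unique! => answer = 1

1


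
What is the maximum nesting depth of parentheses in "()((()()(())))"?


Input: "()((()()(())))"
Tracking depth:
  Position 0 '(': depth becomes 1
  Position 1 ')': depth becomes 0
  Position 2 '(': depth becomes 1
  Position 3 '(': depth becomes 2
  Position 4 '(': depth becomes 3
  Position 5 ')': depth becomes 2
  Position 6 '(': depth becomes 3
  Position 7 ')': depth becomes 2
  Position 8 '(': depth becomes 3
  Position 9 '(': depth becomes 4
  Position 10 ')': depth becomes 3
  Position 11 ')': depth becomes 2
  Position 12 ')': depth becomes 1
  Position 13 ')': depth becomes 0
Maximum depth reached: 4

4


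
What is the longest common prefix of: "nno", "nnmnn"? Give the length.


Words: nno, nnmnn
  Position 0: all 'n' => match
  Position 1: all 'n' => match
  Position 2: ('o', 'm') => mismatch, stop
LCP = "nn" (length 2)

2


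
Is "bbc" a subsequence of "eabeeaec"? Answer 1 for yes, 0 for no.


Check if "bbc" is a subsequence of "eabeeaec"
Greedy scan:
  Position 0 ('e'): no match needed
  Position 1 ('a'): no match needed
  Position 2 ('b'): matches sub[0] = 'b'
  Position 3 ('e'): no match needed
  Position 4 ('e'): no match needed
  Position 5 ('a'): no match needed
  Position 6 ('e'): no match needed
  Position 7 ('c'): no match needed
Only matched 1/3 characters => not a subsequence

0


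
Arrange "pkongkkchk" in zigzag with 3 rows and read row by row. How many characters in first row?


Zigzag "pkongkkchk" into 3 rows:
Placing characters:
  'p' => row 0
  'k' => row 1
  'o' => row 2
  'n' => row 1
  'g' => row 0
  'k' => row 1
  'k' => row 2
  'c' => row 1
  'h' => row 0
  'k' => row 1
Rows:
  Row 0: "pgh"
  Row 1: "knkck"
  Row 2: "ok"
First row length: 3

3


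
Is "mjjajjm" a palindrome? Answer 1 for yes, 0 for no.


Input: mjjajjm
Reversed: mjjajjm
  Compare pos 0 ('m') with pos 6 ('m'): match
  Compare pos 1 ('j') with pos 5 ('j'): match
  Compare pos 2 ('j') with pos 4 ('j'): match
Result: palindrome

1
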